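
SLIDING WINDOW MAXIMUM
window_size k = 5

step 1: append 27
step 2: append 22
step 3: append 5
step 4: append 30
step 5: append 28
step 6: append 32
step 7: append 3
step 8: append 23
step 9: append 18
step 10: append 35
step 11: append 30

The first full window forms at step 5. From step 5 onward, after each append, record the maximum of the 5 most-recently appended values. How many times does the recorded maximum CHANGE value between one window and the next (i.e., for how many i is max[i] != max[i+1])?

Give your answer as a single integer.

step 1: append 27 -> window=[27] (not full yet)
step 2: append 22 -> window=[27, 22] (not full yet)
step 3: append 5 -> window=[27, 22, 5] (not full yet)
step 4: append 30 -> window=[27, 22, 5, 30] (not full yet)
step 5: append 28 -> window=[27, 22, 5, 30, 28] -> max=30
step 6: append 32 -> window=[22, 5, 30, 28, 32] -> max=32
step 7: append 3 -> window=[5, 30, 28, 32, 3] -> max=32
step 8: append 23 -> window=[30, 28, 32, 3, 23] -> max=32
step 9: append 18 -> window=[28, 32, 3, 23, 18] -> max=32
step 10: append 35 -> window=[32, 3, 23, 18, 35] -> max=35
step 11: append 30 -> window=[3, 23, 18, 35, 30] -> max=35
Recorded maximums: 30 32 32 32 32 35 35
Changes between consecutive maximums: 2

Answer: 2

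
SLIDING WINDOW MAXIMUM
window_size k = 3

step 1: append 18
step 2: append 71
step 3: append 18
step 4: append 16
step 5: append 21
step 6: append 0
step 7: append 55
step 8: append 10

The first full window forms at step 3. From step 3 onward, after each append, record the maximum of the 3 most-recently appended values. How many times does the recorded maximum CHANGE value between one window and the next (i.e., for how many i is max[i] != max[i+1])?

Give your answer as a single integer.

step 1: append 18 -> window=[18] (not full yet)
step 2: append 71 -> window=[18, 71] (not full yet)
step 3: append 18 -> window=[18, 71, 18] -> max=71
step 4: append 16 -> window=[71, 18, 16] -> max=71
step 5: append 21 -> window=[18, 16, 21] -> max=21
step 6: append 0 -> window=[16, 21, 0] -> max=21
step 7: append 55 -> window=[21, 0, 55] -> max=55
step 8: append 10 -> window=[0, 55, 10] -> max=55
Recorded maximums: 71 71 21 21 55 55
Changes between consecutive maximums: 2

Answer: 2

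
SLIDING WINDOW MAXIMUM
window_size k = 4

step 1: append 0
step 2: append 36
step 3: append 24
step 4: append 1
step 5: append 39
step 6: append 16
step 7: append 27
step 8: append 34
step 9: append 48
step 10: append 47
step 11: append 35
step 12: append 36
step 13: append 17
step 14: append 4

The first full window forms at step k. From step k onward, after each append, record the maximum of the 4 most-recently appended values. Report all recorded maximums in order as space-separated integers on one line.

step 1: append 0 -> window=[0] (not full yet)
step 2: append 36 -> window=[0, 36] (not full yet)
step 3: append 24 -> window=[0, 36, 24] (not full yet)
step 4: append 1 -> window=[0, 36, 24, 1] -> max=36
step 5: append 39 -> window=[36, 24, 1, 39] -> max=39
step 6: append 16 -> window=[24, 1, 39, 16] -> max=39
step 7: append 27 -> window=[1, 39, 16, 27] -> max=39
step 8: append 34 -> window=[39, 16, 27, 34] -> max=39
step 9: append 48 -> window=[16, 27, 34, 48] -> max=48
step 10: append 47 -> window=[27, 34, 48, 47] -> max=48
step 11: append 35 -> window=[34, 48, 47, 35] -> max=48
step 12: append 36 -> window=[48, 47, 35, 36] -> max=48
step 13: append 17 -> window=[47, 35, 36, 17] -> max=47
step 14: append 4 -> window=[35, 36, 17, 4] -> max=36

Answer: 36 39 39 39 39 48 48 48 48 47 36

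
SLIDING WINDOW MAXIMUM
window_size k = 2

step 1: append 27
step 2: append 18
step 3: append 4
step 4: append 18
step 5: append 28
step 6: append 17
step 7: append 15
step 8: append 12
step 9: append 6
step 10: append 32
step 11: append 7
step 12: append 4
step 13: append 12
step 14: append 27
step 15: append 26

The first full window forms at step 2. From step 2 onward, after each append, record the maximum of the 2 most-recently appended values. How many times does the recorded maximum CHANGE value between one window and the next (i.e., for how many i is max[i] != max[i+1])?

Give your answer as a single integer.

step 1: append 27 -> window=[27] (not full yet)
step 2: append 18 -> window=[27, 18] -> max=27
step 3: append 4 -> window=[18, 4] -> max=18
step 4: append 18 -> window=[4, 18] -> max=18
step 5: append 28 -> window=[18, 28] -> max=28
step 6: append 17 -> window=[28, 17] -> max=28
step 7: append 15 -> window=[17, 15] -> max=17
step 8: append 12 -> window=[15, 12] -> max=15
step 9: append 6 -> window=[12, 6] -> max=12
step 10: append 32 -> window=[6, 32] -> max=32
step 11: append 7 -> window=[32, 7] -> max=32
step 12: append 4 -> window=[7, 4] -> max=7
step 13: append 12 -> window=[4, 12] -> max=12
step 14: append 27 -> window=[12, 27] -> max=27
step 15: append 26 -> window=[27, 26] -> max=27
Recorded maximums: 27 18 18 28 28 17 15 12 32 32 7 12 27 27
Changes between consecutive maximums: 9

Answer: 9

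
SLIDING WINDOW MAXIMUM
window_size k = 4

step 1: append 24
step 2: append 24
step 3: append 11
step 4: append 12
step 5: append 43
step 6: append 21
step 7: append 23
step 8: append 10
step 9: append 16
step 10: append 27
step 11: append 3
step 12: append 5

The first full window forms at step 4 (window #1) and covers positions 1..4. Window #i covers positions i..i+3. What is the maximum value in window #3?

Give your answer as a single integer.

step 1: append 24 -> window=[24] (not full yet)
step 2: append 24 -> window=[24, 24] (not full yet)
step 3: append 11 -> window=[24, 24, 11] (not full yet)
step 4: append 12 -> window=[24, 24, 11, 12] -> max=24
step 5: append 43 -> window=[24, 11, 12, 43] -> max=43
step 6: append 21 -> window=[11, 12, 43, 21] -> max=43
Window #3 max = 43

Answer: 43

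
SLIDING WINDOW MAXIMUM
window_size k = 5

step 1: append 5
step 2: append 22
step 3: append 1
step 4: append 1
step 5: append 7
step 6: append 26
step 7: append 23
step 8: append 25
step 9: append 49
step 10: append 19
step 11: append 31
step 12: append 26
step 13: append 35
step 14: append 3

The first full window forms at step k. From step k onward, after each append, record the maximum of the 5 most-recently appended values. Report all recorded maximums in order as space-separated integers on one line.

step 1: append 5 -> window=[5] (not full yet)
step 2: append 22 -> window=[5, 22] (not full yet)
step 3: append 1 -> window=[5, 22, 1] (not full yet)
step 4: append 1 -> window=[5, 22, 1, 1] (not full yet)
step 5: append 7 -> window=[5, 22, 1, 1, 7] -> max=22
step 6: append 26 -> window=[22, 1, 1, 7, 26] -> max=26
step 7: append 23 -> window=[1, 1, 7, 26, 23] -> max=26
step 8: append 25 -> window=[1, 7, 26, 23, 25] -> max=26
step 9: append 49 -> window=[7, 26, 23, 25, 49] -> max=49
step 10: append 19 -> window=[26, 23, 25, 49, 19] -> max=49
step 11: append 31 -> window=[23, 25, 49, 19, 31] -> max=49
step 12: append 26 -> window=[25, 49, 19, 31, 26] -> max=49
step 13: append 35 -> window=[49, 19, 31, 26, 35] -> max=49
step 14: append 3 -> window=[19, 31, 26, 35, 3] -> max=35

Answer: 22 26 26 26 49 49 49 49 49 35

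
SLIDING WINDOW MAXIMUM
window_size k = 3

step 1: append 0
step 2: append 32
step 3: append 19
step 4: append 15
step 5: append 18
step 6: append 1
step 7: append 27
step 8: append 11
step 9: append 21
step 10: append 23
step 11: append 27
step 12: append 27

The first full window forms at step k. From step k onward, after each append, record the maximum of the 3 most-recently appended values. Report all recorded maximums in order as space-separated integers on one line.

step 1: append 0 -> window=[0] (not full yet)
step 2: append 32 -> window=[0, 32] (not full yet)
step 3: append 19 -> window=[0, 32, 19] -> max=32
step 4: append 15 -> window=[32, 19, 15] -> max=32
step 5: append 18 -> window=[19, 15, 18] -> max=19
step 6: append 1 -> window=[15, 18, 1] -> max=18
step 7: append 27 -> window=[18, 1, 27] -> max=27
step 8: append 11 -> window=[1, 27, 11] -> max=27
step 9: append 21 -> window=[27, 11, 21] -> max=27
step 10: append 23 -> window=[11, 21, 23] -> max=23
step 11: append 27 -> window=[21, 23, 27] -> max=27
step 12: append 27 -> window=[23, 27, 27] -> max=27

Answer: 32 32 19 18 27 27 27 23 27 27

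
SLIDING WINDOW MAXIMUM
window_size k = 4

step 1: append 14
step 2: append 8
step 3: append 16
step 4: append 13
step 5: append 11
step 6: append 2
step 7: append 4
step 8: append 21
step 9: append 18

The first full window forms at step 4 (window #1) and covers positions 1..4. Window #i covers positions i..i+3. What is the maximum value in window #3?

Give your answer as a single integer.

Answer: 16

Derivation:
step 1: append 14 -> window=[14] (not full yet)
step 2: append 8 -> window=[14, 8] (not full yet)
step 3: append 16 -> window=[14, 8, 16] (not full yet)
step 4: append 13 -> window=[14, 8, 16, 13] -> max=16
step 5: append 11 -> window=[8, 16, 13, 11] -> max=16
step 6: append 2 -> window=[16, 13, 11, 2] -> max=16
Window #3 max = 16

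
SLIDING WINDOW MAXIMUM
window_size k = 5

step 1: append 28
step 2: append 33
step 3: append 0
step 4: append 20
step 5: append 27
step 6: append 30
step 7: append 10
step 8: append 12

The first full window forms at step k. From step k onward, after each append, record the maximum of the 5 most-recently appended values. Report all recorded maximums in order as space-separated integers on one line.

Answer: 33 33 30 30

Derivation:
step 1: append 28 -> window=[28] (not full yet)
step 2: append 33 -> window=[28, 33] (not full yet)
step 3: append 0 -> window=[28, 33, 0] (not full yet)
step 4: append 20 -> window=[28, 33, 0, 20] (not full yet)
step 5: append 27 -> window=[28, 33, 0, 20, 27] -> max=33
step 6: append 30 -> window=[33, 0, 20, 27, 30] -> max=33
step 7: append 10 -> window=[0, 20, 27, 30, 10] -> max=30
step 8: append 12 -> window=[20, 27, 30, 10, 12] -> max=30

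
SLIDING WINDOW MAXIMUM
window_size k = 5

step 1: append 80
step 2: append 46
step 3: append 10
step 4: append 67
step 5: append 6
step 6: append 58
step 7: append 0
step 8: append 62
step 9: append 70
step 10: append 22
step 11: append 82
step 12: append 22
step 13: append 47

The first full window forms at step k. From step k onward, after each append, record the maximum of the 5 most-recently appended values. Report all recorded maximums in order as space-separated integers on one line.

Answer: 80 67 67 67 70 70 82 82 82

Derivation:
step 1: append 80 -> window=[80] (not full yet)
step 2: append 46 -> window=[80, 46] (not full yet)
step 3: append 10 -> window=[80, 46, 10] (not full yet)
step 4: append 67 -> window=[80, 46, 10, 67] (not full yet)
step 5: append 6 -> window=[80, 46, 10, 67, 6] -> max=80
step 6: append 58 -> window=[46, 10, 67, 6, 58] -> max=67
step 7: append 0 -> window=[10, 67, 6, 58, 0] -> max=67
step 8: append 62 -> window=[67, 6, 58, 0, 62] -> max=67
step 9: append 70 -> window=[6, 58, 0, 62, 70] -> max=70
step 10: append 22 -> window=[58, 0, 62, 70, 22] -> max=70
step 11: append 82 -> window=[0, 62, 70, 22, 82] -> max=82
step 12: append 22 -> window=[62, 70, 22, 82, 22] -> max=82
step 13: append 47 -> window=[70, 22, 82, 22, 47] -> max=82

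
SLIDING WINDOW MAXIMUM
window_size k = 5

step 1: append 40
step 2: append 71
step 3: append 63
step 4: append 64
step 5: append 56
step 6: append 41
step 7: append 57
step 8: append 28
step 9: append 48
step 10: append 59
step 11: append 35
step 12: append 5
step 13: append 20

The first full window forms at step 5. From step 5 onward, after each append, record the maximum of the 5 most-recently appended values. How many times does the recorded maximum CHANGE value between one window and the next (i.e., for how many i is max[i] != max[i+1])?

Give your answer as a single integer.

Answer: 3

Derivation:
step 1: append 40 -> window=[40] (not full yet)
step 2: append 71 -> window=[40, 71] (not full yet)
step 3: append 63 -> window=[40, 71, 63] (not full yet)
step 4: append 64 -> window=[40, 71, 63, 64] (not full yet)
step 5: append 56 -> window=[40, 71, 63, 64, 56] -> max=71
step 6: append 41 -> window=[71, 63, 64, 56, 41] -> max=71
step 7: append 57 -> window=[63, 64, 56, 41, 57] -> max=64
step 8: append 28 -> window=[64, 56, 41, 57, 28] -> max=64
step 9: append 48 -> window=[56, 41, 57, 28, 48] -> max=57
step 10: append 59 -> window=[41, 57, 28, 48, 59] -> max=59
step 11: append 35 -> window=[57, 28, 48, 59, 35] -> max=59
step 12: append 5 -> window=[28, 48, 59, 35, 5] -> max=59
step 13: append 20 -> window=[48, 59, 35, 5, 20] -> max=59
Recorded maximums: 71 71 64 64 57 59 59 59 59
Changes between consecutive maximums: 3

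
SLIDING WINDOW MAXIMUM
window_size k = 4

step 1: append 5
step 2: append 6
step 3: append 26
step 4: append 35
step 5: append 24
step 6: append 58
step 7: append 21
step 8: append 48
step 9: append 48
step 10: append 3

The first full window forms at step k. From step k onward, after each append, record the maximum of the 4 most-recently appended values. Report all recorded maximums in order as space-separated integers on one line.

step 1: append 5 -> window=[5] (not full yet)
step 2: append 6 -> window=[5, 6] (not full yet)
step 3: append 26 -> window=[5, 6, 26] (not full yet)
step 4: append 35 -> window=[5, 6, 26, 35] -> max=35
step 5: append 24 -> window=[6, 26, 35, 24] -> max=35
step 6: append 58 -> window=[26, 35, 24, 58] -> max=58
step 7: append 21 -> window=[35, 24, 58, 21] -> max=58
step 8: append 48 -> window=[24, 58, 21, 48] -> max=58
step 9: append 48 -> window=[58, 21, 48, 48] -> max=58
step 10: append 3 -> window=[21, 48, 48, 3] -> max=48

Answer: 35 35 58 58 58 58 48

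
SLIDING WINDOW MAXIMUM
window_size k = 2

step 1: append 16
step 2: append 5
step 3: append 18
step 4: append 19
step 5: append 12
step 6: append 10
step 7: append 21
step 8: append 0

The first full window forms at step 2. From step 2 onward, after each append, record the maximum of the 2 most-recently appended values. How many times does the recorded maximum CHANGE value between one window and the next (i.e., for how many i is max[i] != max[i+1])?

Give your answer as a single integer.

step 1: append 16 -> window=[16] (not full yet)
step 2: append 5 -> window=[16, 5] -> max=16
step 3: append 18 -> window=[5, 18] -> max=18
step 4: append 19 -> window=[18, 19] -> max=19
step 5: append 12 -> window=[19, 12] -> max=19
step 6: append 10 -> window=[12, 10] -> max=12
step 7: append 21 -> window=[10, 21] -> max=21
step 8: append 0 -> window=[21, 0] -> max=21
Recorded maximums: 16 18 19 19 12 21 21
Changes between consecutive maximums: 4

Answer: 4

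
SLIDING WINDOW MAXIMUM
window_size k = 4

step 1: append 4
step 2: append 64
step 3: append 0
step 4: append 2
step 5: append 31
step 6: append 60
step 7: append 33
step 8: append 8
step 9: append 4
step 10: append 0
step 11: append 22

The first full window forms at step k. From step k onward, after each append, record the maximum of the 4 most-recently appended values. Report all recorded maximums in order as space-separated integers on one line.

Answer: 64 64 60 60 60 60 33 22

Derivation:
step 1: append 4 -> window=[4] (not full yet)
step 2: append 64 -> window=[4, 64] (not full yet)
step 3: append 0 -> window=[4, 64, 0] (not full yet)
step 4: append 2 -> window=[4, 64, 0, 2] -> max=64
step 5: append 31 -> window=[64, 0, 2, 31] -> max=64
step 6: append 60 -> window=[0, 2, 31, 60] -> max=60
step 7: append 33 -> window=[2, 31, 60, 33] -> max=60
step 8: append 8 -> window=[31, 60, 33, 8] -> max=60
step 9: append 4 -> window=[60, 33, 8, 4] -> max=60
step 10: append 0 -> window=[33, 8, 4, 0] -> max=33
step 11: append 22 -> window=[8, 4, 0, 22] -> max=22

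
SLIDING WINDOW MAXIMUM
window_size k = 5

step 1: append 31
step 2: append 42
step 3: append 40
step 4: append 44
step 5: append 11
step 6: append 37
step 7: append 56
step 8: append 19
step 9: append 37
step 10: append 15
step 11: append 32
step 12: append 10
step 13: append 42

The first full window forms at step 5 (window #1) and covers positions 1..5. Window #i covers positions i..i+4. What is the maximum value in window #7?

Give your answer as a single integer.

step 1: append 31 -> window=[31] (not full yet)
step 2: append 42 -> window=[31, 42] (not full yet)
step 3: append 40 -> window=[31, 42, 40] (not full yet)
step 4: append 44 -> window=[31, 42, 40, 44] (not full yet)
step 5: append 11 -> window=[31, 42, 40, 44, 11] -> max=44
step 6: append 37 -> window=[42, 40, 44, 11, 37] -> max=44
step 7: append 56 -> window=[40, 44, 11, 37, 56] -> max=56
step 8: append 19 -> window=[44, 11, 37, 56, 19] -> max=56
step 9: append 37 -> window=[11, 37, 56, 19, 37] -> max=56
step 10: append 15 -> window=[37, 56, 19, 37, 15] -> max=56
step 11: append 32 -> window=[56, 19, 37, 15, 32] -> max=56
Window #7 max = 56

Answer: 56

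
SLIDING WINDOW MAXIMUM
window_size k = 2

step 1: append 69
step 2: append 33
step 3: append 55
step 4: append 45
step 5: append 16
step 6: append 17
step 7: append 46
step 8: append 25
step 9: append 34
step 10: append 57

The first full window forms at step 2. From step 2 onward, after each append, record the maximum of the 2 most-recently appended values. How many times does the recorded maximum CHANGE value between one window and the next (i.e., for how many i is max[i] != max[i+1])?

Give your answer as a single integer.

Answer: 6

Derivation:
step 1: append 69 -> window=[69] (not full yet)
step 2: append 33 -> window=[69, 33] -> max=69
step 3: append 55 -> window=[33, 55] -> max=55
step 4: append 45 -> window=[55, 45] -> max=55
step 5: append 16 -> window=[45, 16] -> max=45
step 6: append 17 -> window=[16, 17] -> max=17
step 7: append 46 -> window=[17, 46] -> max=46
step 8: append 25 -> window=[46, 25] -> max=46
step 9: append 34 -> window=[25, 34] -> max=34
step 10: append 57 -> window=[34, 57] -> max=57
Recorded maximums: 69 55 55 45 17 46 46 34 57
Changes between consecutive maximums: 6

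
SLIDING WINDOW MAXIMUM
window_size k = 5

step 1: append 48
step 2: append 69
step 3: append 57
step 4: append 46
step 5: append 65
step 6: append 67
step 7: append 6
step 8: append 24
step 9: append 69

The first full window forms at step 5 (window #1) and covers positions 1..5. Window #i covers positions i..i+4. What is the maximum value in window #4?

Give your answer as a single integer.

Answer: 67

Derivation:
step 1: append 48 -> window=[48] (not full yet)
step 2: append 69 -> window=[48, 69] (not full yet)
step 3: append 57 -> window=[48, 69, 57] (not full yet)
step 4: append 46 -> window=[48, 69, 57, 46] (not full yet)
step 5: append 65 -> window=[48, 69, 57, 46, 65] -> max=69
step 6: append 67 -> window=[69, 57, 46, 65, 67] -> max=69
step 7: append 6 -> window=[57, 46, 65, 67, 6] -> max=67
step 8: append 24 -> window=[46, 65, 67, 6, 24] -> max=67
Window #4 max = 67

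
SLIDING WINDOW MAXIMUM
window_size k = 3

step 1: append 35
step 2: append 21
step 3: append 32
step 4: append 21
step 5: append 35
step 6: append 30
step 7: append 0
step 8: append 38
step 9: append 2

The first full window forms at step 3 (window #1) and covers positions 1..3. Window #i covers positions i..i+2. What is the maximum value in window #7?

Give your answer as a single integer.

Answer: 38

Derivation:
step 1: append 35 -> window=[35] (not full yet)
step 2: append 21 -> window=[35, 21] (not full yet)
step 3: append 32 -> window=[35, 21, 32] -> max=35
step 4: append 21 -> window=[21, 32, 21] -> max=32
step 5: append 35 -> window=[32, 21, 35] -> max=35
step 6: append 30 -> window=[21, 35, 30] -> max=35
step 7: append 0 -> window=[35, 30, 0] -> max=35
step 8: append 38 -> window=[30, 0, 38] -> max=38
step 9: append 2 -> window=[0, 38, 2] -> max=38
Window #7 max = 38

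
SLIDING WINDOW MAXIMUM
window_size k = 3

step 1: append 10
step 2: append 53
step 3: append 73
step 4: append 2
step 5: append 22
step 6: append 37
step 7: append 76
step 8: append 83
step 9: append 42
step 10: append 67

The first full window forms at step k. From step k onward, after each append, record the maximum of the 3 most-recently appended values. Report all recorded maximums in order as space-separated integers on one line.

step 1: append 10 -> window=[10] (not full yet)
step 2: append 53 -> window=[10, 53] (not full yet)
step 3: append 73 -> window=[10, 53, 73] -> max=73
step 4: append 2 -> window=[53, 73, 2] -> max=73
step 5: append 22 -> window=[73, 2, 22] -> max=73
step 6: append 37 -> window=[2, 22, 37] -> max=37
step 7: append 76 -> window=[22, 37, 76] -> max=76
step 8: append 83 -> window=[37, 76, 83] -> max=83
step 9: append 42 -> window=[76, 83, 42] -> max=83
step 10: append 67 -> window=[83, 42, 67] -> max=83

Answer: 73 73 73 37 76 83 83 83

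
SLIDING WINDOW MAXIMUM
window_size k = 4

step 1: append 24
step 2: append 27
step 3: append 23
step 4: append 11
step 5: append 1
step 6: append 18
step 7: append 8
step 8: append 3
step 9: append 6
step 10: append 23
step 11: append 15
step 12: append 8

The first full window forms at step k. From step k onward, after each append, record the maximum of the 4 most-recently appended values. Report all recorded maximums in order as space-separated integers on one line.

Answer: 27 27 23 18 18 18 23 23 23

Derivation:
step 1: append 24 -> window=[24] (not full yet)
step 2: append 27 -> window=[24, 27] (not full yet)
step 3: append 23 -> window=[24, 27, 23] (not full yet)
step 4: append 11 -> window=[24, 27, 23, 11] -> max=27
step 5: append 1 -> window=[27, 23, 11, 1] -> max=27
step 6: append 18 -> window=[23, 11, 1, 18] -> max=23
step 7: append 8 -> window=[11, 1, 18, 8] -> max=18
step 8: append 3 -> window=[1, 18, 8, 3] -> max=18
step 9: append 6 -> window=[18, 8, 3, 6] -> max=18
step 10: append 23 -> window=[8, 3, 6, 23] -> max=23
step 11: append 15 -> window=[3, 6, 23, 15] -> max=23
step 12: append 8 -> window=[6, 23, 15, 8] -> max=23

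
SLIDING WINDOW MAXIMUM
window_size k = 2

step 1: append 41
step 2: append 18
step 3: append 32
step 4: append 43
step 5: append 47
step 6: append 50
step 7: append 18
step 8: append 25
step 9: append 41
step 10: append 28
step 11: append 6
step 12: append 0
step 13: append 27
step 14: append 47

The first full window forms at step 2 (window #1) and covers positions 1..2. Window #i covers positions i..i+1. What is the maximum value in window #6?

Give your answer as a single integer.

Answer: 50

Derivation:
step 1: append 41 -> window=[41] (not full yet)
step 2: append 18 -> window=[41, 18] -> max=41
step 3: append 32 -> window=[18, 32] -> max=32
step 4: append 43 -> window=[32, 43] -> max=43
step 5: append 47 -> window=[43, 47] -> max=47
step 6: append 50 -> window=[47, 50] -> max=50
step 7: append 18 -> window=[50, 18] -> max=50
Window #6 max = 50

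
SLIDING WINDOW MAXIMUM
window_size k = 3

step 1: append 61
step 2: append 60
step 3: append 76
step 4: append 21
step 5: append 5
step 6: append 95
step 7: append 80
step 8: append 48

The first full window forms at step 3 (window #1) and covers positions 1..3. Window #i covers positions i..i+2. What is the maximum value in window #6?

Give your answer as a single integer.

Answer: 95

Derivation:
step 1: append 61 -> window=[61] (not full yet)
step 2: append 60 -> window=[61, 60] (not full yet)
step 3: append 76 -> window=[61, 60, 76] -> max=76
step 4: append 21 -> window=[60, 76, 21] -> max=76
step 5: append 5 -> window=[76, 21, 5] -> max=76
step 6: append 95 -> window=[21, 5, 95] -> max=95
step 7: append 80 -> window=[5, 95, 80] -> max=95
step 8: append 48 -> window=[95, 80, 48] -> max=95
Window #6 max = 95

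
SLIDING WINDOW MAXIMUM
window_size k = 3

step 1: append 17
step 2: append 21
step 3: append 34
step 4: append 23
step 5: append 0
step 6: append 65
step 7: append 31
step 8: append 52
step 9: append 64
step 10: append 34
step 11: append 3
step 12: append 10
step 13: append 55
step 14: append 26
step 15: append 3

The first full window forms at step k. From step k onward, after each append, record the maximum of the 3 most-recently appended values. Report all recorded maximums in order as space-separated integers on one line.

Answer: 34 34 34 65 65 65 64 64 64 34 55 55 55

Derivation:
step 1: append 17 -> window=[17] (not full yet)
step 2: append 21 -> window=[17, 21] (not full yet)
step 3: append 34 -> window=[17, 21, 34] -> max=34
step 4: append 23 -> window=[21, 34, 23] -> max=34
step 5: append 0 -> window=[34, 23, 0] -> max=34
step 6: append 65 -> window=[23, 0, 65] -> max=65
step 7: append 31 -> window=[0, 65, 31] -> max=65
step 8: append 52 -> window=[65, 31, 52] -> max=65
step 9: append 64 -> window=[31, 52, 64] -> max=64
step 10: append 34 -> window=[52, 64, 34] -> max=64
step 11: append 3 -> window=[64, 34, 3] -> max=64
step 12: append 10 -> window=[34, 3, 10] -> max=34
step 13: append 55 -> window=[3, 10, 55] -> max=55
step 14: append 26 -> window=[10, 55, 26] -> max=55
step 15: append 3 -> window=[55, 26, 3] -> max=55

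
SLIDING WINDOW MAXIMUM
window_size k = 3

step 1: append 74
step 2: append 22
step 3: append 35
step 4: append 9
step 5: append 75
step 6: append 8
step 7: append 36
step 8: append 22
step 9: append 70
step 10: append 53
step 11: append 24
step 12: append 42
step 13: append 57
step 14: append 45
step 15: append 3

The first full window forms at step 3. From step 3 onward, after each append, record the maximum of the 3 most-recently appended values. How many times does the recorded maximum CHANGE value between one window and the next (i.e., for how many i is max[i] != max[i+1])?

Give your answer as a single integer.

Answer: 6

Derivation:
step 1: append 74 -> window=[74] (not full yet)
step 2: append 22 -> window=[74, 22] (not full yet)
step 3: append 35 -> window=[74, 22, 35] -> max=74
step 4: append 9 -> window=[22, 35, 9] -> max=35
step 5: append 75 -> window=[35, 9, 75] -> max=75
step 6: append 8 -> window=[9, 75, 8] -> max=75
step 7: append 36 -> window=[75, 8, 36] -> max=75
step 8: append 22 -> window=[8, 36, 22] -> max=36
step 9: append 70 -> window=[36, 22, 70] -> max=70
step 10: append 53 -> window=[22, 70, 53] -> max=70
step 11: append 24 -> window=[70, 53, 24] -> max=70
step 12: append 42 -> window=[53, 24, 42] -> max=53
step 13: append 57 -> window=[24, 42, 57] -> max=57
step 14: append 45 -> window=[42, 57, 45] -> max=57
step 15: append 3 -> window=[57, 45, 3] -> max=57
Recorded maximums: 74 35 75 75 75 36 70 70 70 53 57 57 57
Changes between consecutive maximums: 6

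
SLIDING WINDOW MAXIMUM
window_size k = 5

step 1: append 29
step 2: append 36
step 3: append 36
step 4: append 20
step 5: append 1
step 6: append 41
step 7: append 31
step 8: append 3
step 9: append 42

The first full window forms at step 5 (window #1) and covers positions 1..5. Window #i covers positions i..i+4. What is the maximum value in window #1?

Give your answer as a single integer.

Answer: 36

Derivation:
step 1: append 29 -> window=[29] (not full yet)
step 2: append 36 -> window=[29, 36] (not full yet)
step 3: append 36 -> window=[29, 36, 36] (not full yet)
step 4: append 20 -> window=[29, 36, 36, 20] (not full yet)
step 5: append 1 -> window=[29, 36, 36, 20, 1] -> max=36
Window #1 max = 36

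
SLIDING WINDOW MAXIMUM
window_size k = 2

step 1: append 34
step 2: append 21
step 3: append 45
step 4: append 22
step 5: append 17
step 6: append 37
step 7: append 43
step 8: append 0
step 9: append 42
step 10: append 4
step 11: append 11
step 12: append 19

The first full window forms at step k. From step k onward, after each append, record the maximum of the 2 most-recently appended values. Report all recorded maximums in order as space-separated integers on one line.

Answer: 34 45 45 22 37 43 43 42 42 11 19

Derivation:
step 1: append 34 -> window=[34] (not full yet)
step 2: append 21 -> window=[34, 21] -> max=34
step 3: append 45 -> window=[21, 45] -> max=45
step 4: append 22 -> window=[45, 22] -> max=45
step 5: append 17 -> window=[22, 17] -> max=22
step 6: append 37 -> window=[17, 37] -> max=37
step 7: append 43 -> window=[37, 43] -> max=43
step 8: append 0 -> window=[43, 0] -> max=43
step 9: append 42 -> window=[0, 42] -> max=42
step 10: append 4 -> window=[42, 4] -> max=42
step 11: append 11 -> window=[4, 11] -> max=11
step 12: append 19 -> window=[11, 19] -> max=19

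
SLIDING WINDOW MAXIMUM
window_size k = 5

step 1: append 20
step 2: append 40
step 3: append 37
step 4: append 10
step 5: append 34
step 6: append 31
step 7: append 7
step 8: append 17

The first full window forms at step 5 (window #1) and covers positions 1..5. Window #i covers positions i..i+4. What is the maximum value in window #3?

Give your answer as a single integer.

Answer: 37

Derivation:
step 1: append 20 -> window=[20] (not full yet)
step 2: append 40 -> window=[20, 40] (not full yet)
step 3: append 37 -> window=[20, 40, 37] (not full yet)
step 4: append 10 -> window=[20, 40, 37, 10] (not full yet)
step 5: append 34 -> window=[20, 40, 37, 10, 34] -> max=40
step 6: append 31 -> window=[40, 37, 10, 34, 31] -> max=40
step 7: append 7 -> window=[37, 10, 34, 31, 7] -> max=37
Window #3 max = 37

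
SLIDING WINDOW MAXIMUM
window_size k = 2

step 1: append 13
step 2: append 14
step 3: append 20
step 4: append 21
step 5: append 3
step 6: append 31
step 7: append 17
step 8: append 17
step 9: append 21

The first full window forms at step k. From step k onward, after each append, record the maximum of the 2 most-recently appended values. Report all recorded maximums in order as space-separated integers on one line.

step 1: append 13 -> window=[13] (not full yet)
step 2: append 14 -> window=[13, 14] -> max=14
step 3: append 20 -> window=[14, 20] -> max=20
step 4: append 21 -> window=[20, 21] -> max=21
step 5: append 3 -> window=[21, 3] -> max=21
step 6: append 31 -> window=[3, 31] -> max=31
step 7: append 17 -> window=[31, 17] -> max=31
step 8: append 17 -> window=[17, 17] -> max=17
step 9: append 21 -> window=[17, 21] -> max=21

Answer: 14 20 21 21 31 31 17 21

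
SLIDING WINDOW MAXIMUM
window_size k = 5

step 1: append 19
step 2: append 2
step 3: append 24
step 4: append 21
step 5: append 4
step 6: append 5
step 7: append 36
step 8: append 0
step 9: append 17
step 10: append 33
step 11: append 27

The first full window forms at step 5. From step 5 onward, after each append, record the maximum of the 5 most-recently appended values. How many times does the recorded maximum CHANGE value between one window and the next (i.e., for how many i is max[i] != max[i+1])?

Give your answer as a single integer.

Answer: 1

Derivation:
step 1: append 19 -> window=[19] (not full yet)
step 2: append 2 -> window=[19, 2] (not full yet)
step 3: append 24 -> window=[19, 2, 24] (not full yet)
step 4: append 21 -> window=[19, 2, 24, 21] (not full yet)
step 5: append 4 -> window=[19, 2, 24, 21, 4] -> max=24
step 6: append 5 -> window=[2, 24, 21, 4, 5] -> max=24
step 7: append 36 -> window=[24, 21, 4, 5, 36] -> max=36
step 8: append 0 -> window=[21, 4, 5, 36, 0] -> max=36
step 9: append 17 -> window=[4, 5, 36, 0, 17] -> max=36
step 10: append 33 -> window=[5, 36, 0, 17, 33] -> max=36
step 11: append 27 -> window=[36, 0, 17, 33, 27] -> max=36
Recorded maximums: 24 24 36 36 36 36 36
Changes between consecutive maximums: 1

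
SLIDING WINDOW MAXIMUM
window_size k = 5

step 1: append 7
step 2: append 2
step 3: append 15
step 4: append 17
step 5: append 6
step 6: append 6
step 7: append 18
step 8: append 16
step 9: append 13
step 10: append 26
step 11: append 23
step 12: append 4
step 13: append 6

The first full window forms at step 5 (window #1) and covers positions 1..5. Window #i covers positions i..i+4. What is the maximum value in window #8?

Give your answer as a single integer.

Answer: 26

Derivation:
step 1: append 7 -> window=[7] (not full yet)
step 2: append 2 -> window=[7, 2] (not full yet)
step 3: append 15 -> window=[7, 2, 15] (not full yet)
step 4: append 17 -> window=[7, 2, 15, 17] (not full yet)
step 5: append 6 -> window=[7, 2, 15, 17, 6] -> max=17
step 6: append 6 -> window=[2, 15, 17, 6, 6] -> max=17
step 7: append 18 -> window=[15, 17, 6, 6, 18] -> max=18
step 8: append 16 -> window=[17, 6, 6, 18, 16] -> max=18
step 9: append 13 -> window=[6, 6, 18, 16, 13] -> max=18
step 10: append 26 -> window=[6, 18, 16, 13, 26] -> max=26
step 11: append 23 -> window=[18, 16, 13, 26, 23] -> max=26
step 12: append 4 -> window=[16, 13, 26, 23, 4] -> max=26
Window #8 max = 26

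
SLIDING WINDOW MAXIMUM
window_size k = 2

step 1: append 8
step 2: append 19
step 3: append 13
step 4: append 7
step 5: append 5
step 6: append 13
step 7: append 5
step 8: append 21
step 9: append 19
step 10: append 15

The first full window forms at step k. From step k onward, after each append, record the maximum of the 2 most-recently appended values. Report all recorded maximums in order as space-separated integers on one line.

Answer: 19 19 13 7 13 13 21 21 19

Derivation:
step 1: append 8 -> window=[8] (not full yet)
step 2: append 19 -> window=[8, 19] -> max=19
step 3: append 13 -> window=[19, 13] -> max=19
step 4: append 7 -> window=[13, 7] -> max=13
step 5: append 5 -> window=[7, 5] -> max=7
step 6: append 13 -> window=[5, 13] -> max=13
step 7: append 5 -> window=[13, 5] -> max=13
step 8: append 21 -> window=[5, 21] -> max=21
step 9: append 19 -> window=[21, 19] -> max=21
step 10: append 15 -> window=[19, 15] -> max=19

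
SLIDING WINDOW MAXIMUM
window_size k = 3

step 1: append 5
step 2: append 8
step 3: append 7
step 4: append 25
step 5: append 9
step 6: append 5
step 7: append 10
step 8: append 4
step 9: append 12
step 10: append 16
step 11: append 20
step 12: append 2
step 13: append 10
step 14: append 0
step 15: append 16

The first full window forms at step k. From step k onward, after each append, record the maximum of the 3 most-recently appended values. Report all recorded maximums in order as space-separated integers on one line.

step 1: append 5 -> window=[5] (not full yet)
step 2: append 8 -> window=[5, 8] (not full yet)
step 3: append 7 -> window=[5, 8, 7] -> max=8
step 4: append 25 -> window=[8, 7, 25] -> max=25
step 5: append 9 -> window=[7, 25, 9] -> max=25
step 6: append 5 -> window=[25, 9, 5] -> max=25
step 7: append 10 -> window=[9, 5, 10] -> max=10
step 8: append 4 -> window=[5, 10, 4] -> max=10
step 9: append 12 -> window=[10, 4, 12] -> max=12
step 10: append 16 -> window=[4, 12, 16] -> max=16
step 11: append 20 -> window=[12, 16, 20] -> max=20
step 12: append 2 -> window=[16, 20, 2] -> max=20
step 13: append 10 -> window=[20, 2, 10] -> max=20
step 14: append 0 -> window=[2, 10, 0] -> max=10
step 15: append 16 -> window=[10, 0, 16] -> max=16

Answer: 8 25 25 25 10 10 12 16 20 20 20 10 16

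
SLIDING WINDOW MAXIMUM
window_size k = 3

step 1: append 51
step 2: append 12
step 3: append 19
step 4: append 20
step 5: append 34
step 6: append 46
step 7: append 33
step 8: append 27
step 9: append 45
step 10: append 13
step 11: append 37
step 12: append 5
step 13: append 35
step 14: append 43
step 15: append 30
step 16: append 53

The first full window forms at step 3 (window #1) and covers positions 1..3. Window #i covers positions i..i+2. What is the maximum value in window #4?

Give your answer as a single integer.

step 1: append 51 -> window=[51] (not full yet)
step 2: append 12 -> window=[51, 12] (not full yet)
step 3: append 19 -> window=[51, 12, 19] -> max=51
step 4: append 20 -> window=[12, 19, 20] -> max=20
step 5: append 34 -> window=[19, 20, 34] -> max=34
step 6: append 46 -> window=[20, 34, 46] -> max=46
Window #4 max = 46

Answer: 46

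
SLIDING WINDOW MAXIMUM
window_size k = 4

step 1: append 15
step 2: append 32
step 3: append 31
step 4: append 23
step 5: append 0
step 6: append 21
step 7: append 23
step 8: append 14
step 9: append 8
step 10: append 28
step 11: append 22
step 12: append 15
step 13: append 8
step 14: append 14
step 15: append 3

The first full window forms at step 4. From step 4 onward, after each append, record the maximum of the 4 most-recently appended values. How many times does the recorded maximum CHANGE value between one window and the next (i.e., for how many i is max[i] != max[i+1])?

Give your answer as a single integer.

Answer: 5

Derivation:
step 1: append 15 -> window=[15] (not full yet)
step 2: append 32 -> window=[15, 32] (not full yet)
step 3: append 31 -> window=[15, 32, 31] (not full yet)
step 4: append 23 -> window=[15, 32, 31, 23] -> max=32
step 5: append 0 -> window=[32, 31, 23, 0] -> max=32
step 6: append 21 -> window=[31, 23, 0, 21] -> max=31
step 7: append 23 -> window=[23, 0, 21, 23] -> max=23
step 8: append 14 -> window=[0, 21, 23, 14] -> max=23
step 9: append 8 -> window=[21, 23, 14, 8] -> max=23
step 10: append 28 -> window=[23, 14, 8, 28] -> max=28
step 11: append 22 -> window=[14, 8, 28, 22] -> max=28
step 12: append 15 -> window=[8, 28, 22, 15] -> max=28
step 13: append 8 -> window=[28, 22, 15, 8] -> max=28
step 14: append 14 -> window=[22, 15, 8, 14] -> max=22
step 15: append 3 -> window=[15, 8, 14, 3] -> max=15
Recorded maximums: 32 32 31 23 23 23 28 28 28 28 22 15
Changes between consecutive maximums: 5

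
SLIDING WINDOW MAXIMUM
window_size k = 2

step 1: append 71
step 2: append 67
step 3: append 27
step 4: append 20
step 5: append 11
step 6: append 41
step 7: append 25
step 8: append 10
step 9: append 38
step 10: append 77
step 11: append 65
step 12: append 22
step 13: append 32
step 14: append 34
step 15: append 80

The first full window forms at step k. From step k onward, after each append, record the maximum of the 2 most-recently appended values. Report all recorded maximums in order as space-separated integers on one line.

step 1: append 71 -> window=[71] (not full yet)
step 2: append 67 -> window=[71, 67] -> max=71
step 3: append 27 -> window=[67, 27] -> max=67
step 4: append 20 -> window=[27, 20] -> max=27
step 5: append 11 -> window=[20, 11] -> max=20
step 6: append 41 -> window=[11, 41] -> max=41
step 7: append 25 -> window=[41, 25] -> max=41
step 8: append 10 -> window=[25, 10] -> max=25
step 9: append 38 -> window=[10, 38] -> max=38
step 10: append 77 -> window=[38, 77] -> max=77
step 11: append 65 -> window=[77, 65] -> max=77
step 12: append 22 -> window=[65, 22] -> max=65
step 13: append 32 -> window=[22, 32] -> max=32
step 14: append 34 -> window=[32, 34] -> max=34
step 15: append 80 -> window=[34, 80] -> max=80

Answer: 71 67 27 20 41 41 25 38 77 77 65 32 34 80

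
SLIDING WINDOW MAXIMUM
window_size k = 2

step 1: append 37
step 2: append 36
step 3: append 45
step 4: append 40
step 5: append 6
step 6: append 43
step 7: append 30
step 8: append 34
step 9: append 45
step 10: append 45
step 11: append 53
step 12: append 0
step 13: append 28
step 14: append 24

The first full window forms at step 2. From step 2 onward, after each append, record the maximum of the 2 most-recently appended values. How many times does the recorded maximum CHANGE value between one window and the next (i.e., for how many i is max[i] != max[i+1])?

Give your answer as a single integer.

step 1: append 37 -> window=[37] (not full yet)
step 2: append 36 -> window=[37, 36] -> max=37
step 3: append 45 -> window=[36, 45] -> max=45
step 4: append 40 -> window=[45, 40] -> max=45
step 5: append 6 -> window=[40, 6] -> max=40
step 6: append 43 -> window=[6, 43] -> max=43
step 7: append 30 -> window=[43, 30] -> max=43
step 8: append 34 -> window=[30, 34] -> max=34
step 9: append 45 -> window=[34, 45] -> max=45
step 10: append 45 -> window=[45, 45] -> max=45
step 11: append 53 -> window=[45, 53] -> max=53
step 12: append 0 -> window=[53, 0] -> max=53
step 13: append 28 -> window=[0, 28] -> max=28
step 14: append 24 -> window=[28, 24] -> max=28
Recorded maximums: 37 45 45 40 43 43 34 45 45 53 53 28 28
Changes between consecutive maximums: 7

Answer: 7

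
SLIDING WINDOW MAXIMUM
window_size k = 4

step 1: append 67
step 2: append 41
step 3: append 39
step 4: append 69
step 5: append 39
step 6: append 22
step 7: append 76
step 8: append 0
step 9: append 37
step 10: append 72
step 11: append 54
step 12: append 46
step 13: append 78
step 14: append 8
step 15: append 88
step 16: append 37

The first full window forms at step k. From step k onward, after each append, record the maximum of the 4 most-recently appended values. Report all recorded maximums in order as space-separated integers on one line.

step 1: append 67 -> window=[67] (not full yet)
step 2: append 41 -> window=[67, 41] (not full yet)
step 3: append 39 -> window=[67, 41, 39] (not full yet)
step 4: append 69 -> window=[67, 41, 39, 69] -> max=69
step 5: append 39 -> window=[41, 39, 69, 39] -> max=69
step 6: append 22 -> window=[39, 69, 39, 22] -> max=69
step 7: append 76 -> window=[69, 39, 22, 76] -> max=76
step 8: append 0 -> window=[39, 22, 76, 0] -> max=76
step 9: append 37 -> window=[22, 76, 0, 37] -> max=76
step 10: append 72 -> window=[76, 0, 37, 72] -> max=76
step 11: append 54 -> window=[0, 37, 72, 54] -> max=72
step 12: append 46 -> window=[37, 72, 54, 46] -> max=72
step 13: append 78 -> window=[72, 54, 46, 78] -> max=78
step 14: append 8 -> window=[54, 46, 78, 8] -> max=78
step 15: append 88 -> window=[46, 78, 8, 88] -> max=88
step 16: append 37 -> window=[78, 8, 88, 37] -> max=88

Answer: 69 69 69 76 76 76 76 72 72 78 78 88 88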